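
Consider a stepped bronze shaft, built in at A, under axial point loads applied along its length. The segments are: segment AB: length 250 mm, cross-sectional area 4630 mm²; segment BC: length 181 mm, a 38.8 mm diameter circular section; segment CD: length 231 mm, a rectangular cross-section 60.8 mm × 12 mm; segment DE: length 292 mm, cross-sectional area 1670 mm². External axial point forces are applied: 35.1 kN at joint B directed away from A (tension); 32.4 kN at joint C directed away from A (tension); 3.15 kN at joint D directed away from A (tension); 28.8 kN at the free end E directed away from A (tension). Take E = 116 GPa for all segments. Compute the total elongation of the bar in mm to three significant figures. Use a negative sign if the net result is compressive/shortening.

Internal axial forces (sectioning from the free end, tension +): N_DE = 28.8 kN, N_CD = 31.95 kN, N_BC = 64.35 kN, N_AB = 99.45 kN.
A_BC = 1182 mm².
A_CD = 729.6 mm².
δ_AB = 99450·250/(4630·116000) = 0.04629 mm
δ_BC = 64350·181/(1182·116000) = 0.08492 mm
δ_CD = 31950·231/(729.6·116000) = 0.0872 mm
δ_DE = 28800·292/(1670·116000) = 0.04341 mm
δ = Σδ_i = 0.2618 mm.

0.262 mm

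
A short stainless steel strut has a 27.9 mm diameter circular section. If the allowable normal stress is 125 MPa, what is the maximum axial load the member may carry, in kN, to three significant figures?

76.4 kN

A = 611.4 mm².
P_max = σ_allow · A = 125 · 611.4 = 76420 N = 76.42 kN.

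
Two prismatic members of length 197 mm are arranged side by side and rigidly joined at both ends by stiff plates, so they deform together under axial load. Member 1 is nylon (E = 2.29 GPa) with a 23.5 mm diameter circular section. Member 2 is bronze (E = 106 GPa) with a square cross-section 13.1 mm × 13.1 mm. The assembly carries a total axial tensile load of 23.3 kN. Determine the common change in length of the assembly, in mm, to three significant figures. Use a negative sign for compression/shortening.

0.239 mm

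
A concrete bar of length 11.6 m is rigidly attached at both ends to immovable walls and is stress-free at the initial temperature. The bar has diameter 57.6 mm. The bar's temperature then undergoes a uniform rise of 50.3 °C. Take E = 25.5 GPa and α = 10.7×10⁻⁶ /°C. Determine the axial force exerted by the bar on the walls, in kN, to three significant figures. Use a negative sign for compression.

Free thermal expansion αLΔT = 10.7e-6 · 11600 · 50.3 = 6.243 mm.
The walls impose strain ε = −(6.243)/11600 = -5.3821e-04; σ = Eε = 25500 · -5.3821e-04 = -13.72 MPa.
Wall reaction R = σ·A = -13.72·2606 = -35760 N = -35.76 kN.

-35.8 kN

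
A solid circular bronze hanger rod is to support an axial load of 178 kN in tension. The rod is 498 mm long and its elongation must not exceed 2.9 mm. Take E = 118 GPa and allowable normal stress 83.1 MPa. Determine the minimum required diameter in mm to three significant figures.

52.2 mm

Required area A ≥ P/σ_allow = 178000/83.1 = 2142 mm².
For a solid circular section, d ≥ √(4A/π) = 52.22 mm.
Elongation limit: A ≥ PL/(Eδ_allow) = 178000·498/(118000·2.9) = 259 mm² ⇒ d ≥ 18.16 mm.
The stress limit governs.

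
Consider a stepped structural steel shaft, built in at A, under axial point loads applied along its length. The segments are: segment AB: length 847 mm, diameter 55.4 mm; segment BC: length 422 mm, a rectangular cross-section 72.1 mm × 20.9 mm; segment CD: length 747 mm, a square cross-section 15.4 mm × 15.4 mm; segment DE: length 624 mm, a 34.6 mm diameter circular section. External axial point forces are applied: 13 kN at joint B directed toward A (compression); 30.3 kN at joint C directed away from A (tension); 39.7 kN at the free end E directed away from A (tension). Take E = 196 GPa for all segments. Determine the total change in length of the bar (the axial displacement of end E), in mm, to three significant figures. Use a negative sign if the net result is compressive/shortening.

Internal axial forces (sectioning from the free end, tension +): N_DE = 39.7 kN, N_CD = 39.7 kN, N_BC = 70 kN, N_AB = 57 kN.
A_AB = 2411 mm².
A_BC = 1507 mm².
A_CD = 237.2 mm².
A_DE = 940.2 mm².
δ_AB = 57000·847/(2411·196000) = 0.1022 mm
δ_BC = 70000·422/(1507·196000) = 0.1 mm
δ_CD = 39700·747/(237.2·196000) = 0.638 mm
δ_DE = 39700·624/(940.2·196000) = 0.1344 mm
δ = Σδ_i = 0.9746 mm.

0.975 mm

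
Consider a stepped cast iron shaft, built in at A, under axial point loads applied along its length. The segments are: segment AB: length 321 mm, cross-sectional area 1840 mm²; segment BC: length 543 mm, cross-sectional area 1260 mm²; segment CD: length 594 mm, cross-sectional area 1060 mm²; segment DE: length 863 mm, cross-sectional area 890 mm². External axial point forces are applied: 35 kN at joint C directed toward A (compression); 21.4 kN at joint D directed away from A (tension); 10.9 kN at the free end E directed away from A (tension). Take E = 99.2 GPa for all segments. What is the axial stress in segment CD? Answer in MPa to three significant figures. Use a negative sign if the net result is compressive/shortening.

30.5 MPa

Internal axial forces (sectioning from the free end, tension +): N_DE = 10.9 kN, N_CD = 32.3 kN, N_BC = -2.7 kN, N_AB = -2.7 kN.
σ_CD = N_CD/A_CD = 32300/1060 = 30.47 MPa.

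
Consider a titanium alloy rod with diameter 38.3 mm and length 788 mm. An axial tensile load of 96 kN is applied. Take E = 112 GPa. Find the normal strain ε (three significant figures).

7.44e-04

A = 1152 mm².
σ = N/A = 83.33 MPa; ε = σ/E = 83.33/112000 = 7.440e-04.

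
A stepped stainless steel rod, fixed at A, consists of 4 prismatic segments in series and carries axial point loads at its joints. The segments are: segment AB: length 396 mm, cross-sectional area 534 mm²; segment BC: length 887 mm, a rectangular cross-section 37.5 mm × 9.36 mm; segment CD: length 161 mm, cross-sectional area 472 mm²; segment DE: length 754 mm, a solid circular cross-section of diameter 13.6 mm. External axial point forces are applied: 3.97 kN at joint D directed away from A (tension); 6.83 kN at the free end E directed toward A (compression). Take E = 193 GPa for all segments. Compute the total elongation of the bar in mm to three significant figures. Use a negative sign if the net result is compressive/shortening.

-0.237 mm

Internal axial forces (sectioning from the free end, tension +): N_DE = -6.83 kN, N_CD = -2.86 kN, N_BC = -2.86 kN, N_AB = -2.86 kN.
A_BC = 351 mm².
A_DE = 145.3 mm².
δ_AB = -2860·396/(534·193000) = -0.01099 mm
δ_BC = -2860·887/(351·193000) = -0.03745 mm
δ_CD = -2860·161/(472·193000) = -0.005055 mm
δ_DE = -6830·754/(145.3·193000) = -0.1837 mm
δ = Σδ_i = -0.2372 mm.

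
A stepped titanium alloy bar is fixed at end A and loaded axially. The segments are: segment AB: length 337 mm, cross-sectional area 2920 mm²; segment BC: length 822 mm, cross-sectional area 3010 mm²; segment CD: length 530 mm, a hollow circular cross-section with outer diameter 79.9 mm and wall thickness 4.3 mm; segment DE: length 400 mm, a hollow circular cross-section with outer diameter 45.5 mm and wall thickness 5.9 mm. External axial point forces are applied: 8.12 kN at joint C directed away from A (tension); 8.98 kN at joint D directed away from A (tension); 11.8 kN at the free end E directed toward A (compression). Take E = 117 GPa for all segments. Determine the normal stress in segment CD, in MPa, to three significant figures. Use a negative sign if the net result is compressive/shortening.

-2.76 MPa

Internal axial forces (sectioning from the free end, tension +): N_DE = -11.8 kN, N_CD = -2.82 kN, N_BC = 5.3 kN, N_AB = 5.3 kN.
A_CD = 1021 mm².
σ_CD = N_CD/A_CD = -2820/1021 = -2.761 MPa.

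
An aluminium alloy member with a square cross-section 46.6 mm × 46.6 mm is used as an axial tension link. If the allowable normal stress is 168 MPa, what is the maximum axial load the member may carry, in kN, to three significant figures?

365 kN

A = 2172 mm².
P_max = σ_allow · A = 168 · 2172 = 364800 N = 364.8 kN.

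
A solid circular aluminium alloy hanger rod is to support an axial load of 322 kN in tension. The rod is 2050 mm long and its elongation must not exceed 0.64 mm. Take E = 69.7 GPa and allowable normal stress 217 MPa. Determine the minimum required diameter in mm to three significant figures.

Required area A ≥ P/σ_allow = 322000/217 = 1484 mm².
For a solid circular section, d ≥ √(4A/π) = 43.47 mm.
Elongation limit: A ≥ PL/(Eδ_allow) = 322000·2050/(69700·0.64) = 14800 mm² ⇒ d ≥ 137.3 mm.
The elongation limit governs.

137 mm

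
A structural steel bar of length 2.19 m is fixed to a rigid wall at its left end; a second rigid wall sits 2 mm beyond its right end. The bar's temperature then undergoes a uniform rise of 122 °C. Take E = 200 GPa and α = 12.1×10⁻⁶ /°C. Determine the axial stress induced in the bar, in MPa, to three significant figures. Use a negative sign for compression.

-113 MPa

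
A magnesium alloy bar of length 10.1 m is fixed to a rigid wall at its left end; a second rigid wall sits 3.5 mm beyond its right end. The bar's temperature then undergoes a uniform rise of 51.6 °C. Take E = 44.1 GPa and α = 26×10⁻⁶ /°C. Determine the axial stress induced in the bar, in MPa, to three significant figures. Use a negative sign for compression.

-43.9 MPa

Free thermal expansion αLΔT = 26e-6 · 10100 · 51.6 = 13.55 mm.
The walls engage after the gap closes; constrained expansion = 13.55 − 3.5 = 10.05 mm.
The walls impose strain ε = −(10.05)/10100 = -9.9507e-04; σ = Eε = 44100 · -9.9507e-04 = -43.88 MPa.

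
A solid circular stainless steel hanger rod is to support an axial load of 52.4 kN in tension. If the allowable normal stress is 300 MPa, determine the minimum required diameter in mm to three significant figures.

14.9 mm

Required area A ≥ P/σ_allow = 52400/300 = 174.7 mm².
For a solid circular section, d ≥ √(4A/π) = 14.91 mm.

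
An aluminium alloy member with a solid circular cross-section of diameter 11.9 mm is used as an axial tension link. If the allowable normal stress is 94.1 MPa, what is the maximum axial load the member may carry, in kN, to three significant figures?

A = 111.2 mm².
P_max = σ_allow · A = 94.1 · 111.2 = 10470 N = 10.47 kN.

10.5 kN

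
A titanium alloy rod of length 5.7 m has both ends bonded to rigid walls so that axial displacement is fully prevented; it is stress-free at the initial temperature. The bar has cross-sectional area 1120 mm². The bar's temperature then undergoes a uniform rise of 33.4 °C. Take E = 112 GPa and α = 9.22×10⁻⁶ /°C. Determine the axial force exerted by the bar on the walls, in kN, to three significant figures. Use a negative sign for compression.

-38.6 kN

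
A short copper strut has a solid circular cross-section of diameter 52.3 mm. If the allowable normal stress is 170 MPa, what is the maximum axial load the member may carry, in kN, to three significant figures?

A = 2148 mm².
P_max = σ_allow · A = 170 · 2148 = 365200 N = 365.2 kN.

365 kN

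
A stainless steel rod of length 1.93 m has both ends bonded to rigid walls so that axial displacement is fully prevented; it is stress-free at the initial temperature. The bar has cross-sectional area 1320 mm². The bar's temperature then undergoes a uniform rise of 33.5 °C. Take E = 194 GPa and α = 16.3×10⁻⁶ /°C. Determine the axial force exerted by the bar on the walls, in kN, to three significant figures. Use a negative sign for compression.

-140 kN

Free thermal expansion αLΔT = 16.3e-6 · 1930 · 33.5 = 1.054 mm.
The walls impose strain ε = −(1.054)/1930 = -5.4605e-04; σ = Eε = 194000 · -5.4605e-04 = -105.9 MPa.
Wall reaction R = σ·A = -105.9·1320 = -139800 N = -139.8 kN.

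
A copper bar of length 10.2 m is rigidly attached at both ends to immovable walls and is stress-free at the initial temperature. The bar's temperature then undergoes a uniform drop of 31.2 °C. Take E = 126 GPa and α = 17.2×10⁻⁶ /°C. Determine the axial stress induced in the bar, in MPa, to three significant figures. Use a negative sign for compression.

Free thermal expansion αLΔT = 17.2e-6 · 10200 · -31.2 = -5.474 mm.
The walls impose strain ε = −(-5.474)/10200 = 5.3664e-04; σ = Eε = 126000 · 5.3664e-04 = 67.62 MPa.

67.6 MPa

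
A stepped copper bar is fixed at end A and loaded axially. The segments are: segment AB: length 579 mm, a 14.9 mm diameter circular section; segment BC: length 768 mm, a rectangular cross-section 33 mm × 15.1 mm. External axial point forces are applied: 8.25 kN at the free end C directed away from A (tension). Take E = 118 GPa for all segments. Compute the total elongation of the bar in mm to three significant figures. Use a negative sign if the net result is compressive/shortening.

Internal axial forces (sectioning from the free end, tension +): N_BC = 8.25 kN, N_AB = 8.25 kN.
A_AB = 174.4 mm².
A_BC = 498.3 mm².
δ_AB = 8250·579/(174.4·118000) = 0.2322 mm
δ_BC = 8250·768/(498.3·118000) = 0.1078 mm
δ = Σδ_i = 0.3399 mm.

0.340 mm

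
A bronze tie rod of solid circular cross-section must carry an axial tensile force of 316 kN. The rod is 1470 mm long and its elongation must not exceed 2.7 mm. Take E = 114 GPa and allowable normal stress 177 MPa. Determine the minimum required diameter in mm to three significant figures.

Required area A ≥ P/σ_allow = 316000/177 = 1785 mm².
For a solid circular section, d ≥ √(4A/π) = 47.68 mm.
Elongation limit: A ≥ PL/(Eδ_allow) = 316000·1470/(114000·2.7) = 1509 mm² ⇒ d ≥ 43.84 mm.
The stress limit governs.

47.7 mm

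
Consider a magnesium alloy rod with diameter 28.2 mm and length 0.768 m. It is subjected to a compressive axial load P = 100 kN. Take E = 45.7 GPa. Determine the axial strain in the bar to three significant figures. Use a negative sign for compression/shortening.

-0.00350

A = 624.6 mm².
σ = N/A = -160.1 MPa; ε = σ/E = -160.1/45700 = -3.503e-03.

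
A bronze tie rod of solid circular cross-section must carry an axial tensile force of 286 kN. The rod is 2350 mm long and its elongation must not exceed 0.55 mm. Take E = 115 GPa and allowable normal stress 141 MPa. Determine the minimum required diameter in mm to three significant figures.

Required area A ≥ P/σ_allow = 286000/141 = 2028 mm².
For a solid circular section, d ≥ √(4A/π) = 50.82 mm.
Elongation limit: A ≥ PL/(Eδ_allow) = 286000·2350/(115000·0.55) = 10630 mm² ⇒ d ≥ 116.3 mm.
The elongation limit governs.

116 mm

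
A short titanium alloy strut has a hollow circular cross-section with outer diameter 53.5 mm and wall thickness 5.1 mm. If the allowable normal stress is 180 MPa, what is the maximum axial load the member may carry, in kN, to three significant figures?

A = 775.5 mm².
P_max = σ_allow · A = 180 · 775.5 = 139600 N = 139.6 kN.

140 kN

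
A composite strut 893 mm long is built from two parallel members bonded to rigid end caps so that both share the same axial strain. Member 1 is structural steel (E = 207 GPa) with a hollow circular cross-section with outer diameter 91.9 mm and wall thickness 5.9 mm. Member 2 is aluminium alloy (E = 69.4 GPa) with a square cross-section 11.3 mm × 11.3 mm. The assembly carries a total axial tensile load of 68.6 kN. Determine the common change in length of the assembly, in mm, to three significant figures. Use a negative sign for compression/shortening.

0.181 mm

A_1 = 1594 mm².
A_2 = 127.7 mm².
Equal strain + equilibrium ⇒ each member carries load in proportion to AE: A₁E₁ = 330000000 N, A₂E₂ = 8862000 N, ΣAE = 338800000 N.
δ = PL/ΣAE = 68600·893/338800000 = 0.1808 mm.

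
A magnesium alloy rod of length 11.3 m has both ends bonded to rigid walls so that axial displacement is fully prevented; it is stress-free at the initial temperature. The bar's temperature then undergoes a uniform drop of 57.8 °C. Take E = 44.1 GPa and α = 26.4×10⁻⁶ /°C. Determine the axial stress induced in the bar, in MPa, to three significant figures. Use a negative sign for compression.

67.3 MPa

Free thermal expansion αLΔT = 26.4e-6 · 11300 · -57.8 = -17.24 mm.
The walls impose strain ε = −(-17.24)/11300 = 1.5259e-03; σ = Eε = 44100 · 1.5259e-03 = 67.29 MPa.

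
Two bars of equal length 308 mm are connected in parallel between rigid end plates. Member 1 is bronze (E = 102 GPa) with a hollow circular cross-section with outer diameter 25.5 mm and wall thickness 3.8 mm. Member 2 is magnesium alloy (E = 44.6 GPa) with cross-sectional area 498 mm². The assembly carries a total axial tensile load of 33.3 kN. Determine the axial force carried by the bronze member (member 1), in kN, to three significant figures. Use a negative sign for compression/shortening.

18.1 kN

A_1 = 259.1 mm².
Equal strain + equilibrium ⇒ each member carries load in proportion to AE: A₁E₁ = 26420000 N, A₂E₂ = 22210000 N, ΣAE = 48630000 N.
F₁ = P·A₁E₁/ΣAE = 33300·26420000/48630000 = 18090 N.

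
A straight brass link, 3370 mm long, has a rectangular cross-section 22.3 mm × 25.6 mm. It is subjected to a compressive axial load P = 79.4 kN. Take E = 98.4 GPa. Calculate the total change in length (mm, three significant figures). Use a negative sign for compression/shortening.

-4.76 mm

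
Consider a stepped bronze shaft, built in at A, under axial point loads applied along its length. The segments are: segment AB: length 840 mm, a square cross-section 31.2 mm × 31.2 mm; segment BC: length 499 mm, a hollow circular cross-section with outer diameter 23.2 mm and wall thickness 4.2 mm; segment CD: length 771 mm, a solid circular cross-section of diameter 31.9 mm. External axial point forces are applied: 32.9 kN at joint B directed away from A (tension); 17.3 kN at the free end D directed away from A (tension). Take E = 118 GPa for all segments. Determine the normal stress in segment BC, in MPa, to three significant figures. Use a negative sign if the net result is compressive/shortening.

69.0 MPa

Internal axial forces (sectioning from the free end, tension +): N_CD = 17.3 kN, N_BC = 17.3 kN, N_AB = 50.2 kN.
A_BC = 250.7 mm².
σ_BC = N_BC/A_BC = 17300/250.7 = 69.01 MPa.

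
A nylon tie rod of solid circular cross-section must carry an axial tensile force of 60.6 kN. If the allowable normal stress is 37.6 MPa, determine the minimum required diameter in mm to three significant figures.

Required area A ≥ P/σ_allow = 60600/37.6 = 1612 mm².
For a solid circular section, d ≥ √(4A/π) = 45.3 mm.

45.3 mm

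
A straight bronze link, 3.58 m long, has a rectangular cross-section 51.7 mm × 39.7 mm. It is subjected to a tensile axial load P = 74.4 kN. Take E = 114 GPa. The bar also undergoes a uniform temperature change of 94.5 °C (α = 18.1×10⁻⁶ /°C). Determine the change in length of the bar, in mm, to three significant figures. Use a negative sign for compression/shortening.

7.26 mm

A = 2052 mm².
δ_mech = NL/(AE) = 74400·3580/(2052·114000) = 1.138 mm.
δ_thermal = αLΔT = 18.1e-6·3580·94.5 = 6.123 mm.
δ = δ_mech + δ_thermal = 7.262 mm.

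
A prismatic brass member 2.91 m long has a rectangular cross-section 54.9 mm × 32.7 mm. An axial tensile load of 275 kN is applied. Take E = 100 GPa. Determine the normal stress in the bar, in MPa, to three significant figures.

A = 1795 mm².
σ = N/A = 275000/1795 = 153.2 MPa.

153 MPa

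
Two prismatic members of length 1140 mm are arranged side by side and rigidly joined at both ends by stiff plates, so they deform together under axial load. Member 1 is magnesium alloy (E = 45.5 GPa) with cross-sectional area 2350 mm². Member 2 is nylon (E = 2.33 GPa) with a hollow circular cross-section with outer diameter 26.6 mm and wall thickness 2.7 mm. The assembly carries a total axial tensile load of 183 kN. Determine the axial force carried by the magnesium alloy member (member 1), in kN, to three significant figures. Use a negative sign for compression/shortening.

182 kN

A_2 = 202.7 mm².
Equal strain + equilibrium ⇒ each member carries load in proportion to AE: A₁E₁ = 106900000 N, A₂E₂ = 472400 N, ΣAE = 107400000 N.
F₁ = P·A₁E₁/ΣAE = 183000·106900000/107400000 = 182200 N.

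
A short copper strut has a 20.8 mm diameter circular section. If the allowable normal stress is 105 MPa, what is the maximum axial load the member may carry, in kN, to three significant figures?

A = 339.8 mm².
P_max = σ_allow · A = 105 · 339.8 = 35680 N = 35.68 kN.

35.7 kN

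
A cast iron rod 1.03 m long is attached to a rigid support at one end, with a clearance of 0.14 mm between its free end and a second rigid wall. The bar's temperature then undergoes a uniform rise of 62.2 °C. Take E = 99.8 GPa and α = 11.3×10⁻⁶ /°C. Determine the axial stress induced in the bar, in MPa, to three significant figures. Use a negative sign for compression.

-56.6 MPa

Free thermal expansion αLΔT = 11.3e-6 · 1030 · 62.2 = 0.7239 mm.
The walls engage after the gap closes; constrained expansion = 0.7239 − 0.14 = 0.5839 mm.
The walls impose strain ε = −(0.5839)/1030 = -5.6694e-04; σ = Eε = 99800 · -5.6694e-04 = -56.58 MPa.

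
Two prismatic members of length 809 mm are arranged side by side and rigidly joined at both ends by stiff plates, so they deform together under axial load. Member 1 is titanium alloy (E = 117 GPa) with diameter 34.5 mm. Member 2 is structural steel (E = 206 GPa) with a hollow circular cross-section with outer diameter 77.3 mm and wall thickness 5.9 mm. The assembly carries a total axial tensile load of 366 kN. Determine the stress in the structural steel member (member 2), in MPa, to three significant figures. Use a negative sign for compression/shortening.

197 MPa

A_1 = 934.8 mm².
A_2 = 1323 mm².
Equal strain + equilibrium ⇒ each member carries load in proportion to AE: A₁E₁ = 109400000 N, A₂E₂ = 272600000 N, ΣAE = 382000000 N.
σ₂ = P·E₂/ΣAE = 366000·206000/382000000 = 197.4 MPa.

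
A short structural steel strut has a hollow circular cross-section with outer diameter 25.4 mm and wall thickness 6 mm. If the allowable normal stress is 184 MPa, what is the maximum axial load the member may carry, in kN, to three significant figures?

A = 365.7 mm².
P_max = σ_allow · A = 184 · 365.7 = 67290 N = 67.29 kN.

67.3 kN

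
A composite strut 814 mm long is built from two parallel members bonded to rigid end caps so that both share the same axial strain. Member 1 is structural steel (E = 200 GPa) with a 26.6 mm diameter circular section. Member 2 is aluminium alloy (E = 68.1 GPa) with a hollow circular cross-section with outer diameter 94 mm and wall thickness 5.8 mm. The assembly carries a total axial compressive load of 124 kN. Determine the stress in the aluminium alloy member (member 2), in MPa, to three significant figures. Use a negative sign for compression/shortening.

-38.3 MPa

A_1 = 555.7 mm².
A_2 = 1607 mm².
Equal strain + equilibrium ⇒ each member carries load in proportion to AE: A₁E₁ = 111100000 N, A₂E₂ = 109400000 N, ΣAE = 220600000 N.
σ₂ = P·E₂/ΣAE = -124000·68100/220600000 = -38.28 MPa.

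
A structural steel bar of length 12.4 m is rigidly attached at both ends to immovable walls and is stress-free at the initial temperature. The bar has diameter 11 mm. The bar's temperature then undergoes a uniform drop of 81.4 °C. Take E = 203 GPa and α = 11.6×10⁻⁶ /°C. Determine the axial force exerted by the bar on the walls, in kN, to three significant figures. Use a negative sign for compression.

Free thermal expansion αLΔT = 11.6e-6 · 12400 · -81.4 = -11.71 mm.
The walls impose strain ε = −(-11.71)/12400 = 9.4424e-04; σ = Eε = 203000 · 9.4424e-04 = 191.7 MPa.
Wall reaction R = σ·A = 191.7·95.03 = 18220 N = 18.22 kN.

18.2 kN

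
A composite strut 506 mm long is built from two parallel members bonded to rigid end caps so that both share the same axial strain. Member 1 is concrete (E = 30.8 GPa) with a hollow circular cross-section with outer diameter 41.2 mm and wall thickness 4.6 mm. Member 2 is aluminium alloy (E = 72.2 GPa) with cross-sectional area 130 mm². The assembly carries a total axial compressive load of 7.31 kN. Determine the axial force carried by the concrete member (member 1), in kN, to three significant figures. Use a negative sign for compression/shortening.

A_1 = 528.9 mm².
Equal strain + equilibrium ⇒ each member carries load in proportion to AE: A₁E₁ = 16290000 N, A₂E₂ = 9386000 N, ΣAE = 25680000 N.
F₁ = P·A₁E₁/ΣAE = -7310·16290000/25680000 = -4638 N.

-4.64 kN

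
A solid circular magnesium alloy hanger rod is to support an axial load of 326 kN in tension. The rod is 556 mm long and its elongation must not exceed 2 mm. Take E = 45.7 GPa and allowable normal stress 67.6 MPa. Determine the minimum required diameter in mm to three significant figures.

78.4 mm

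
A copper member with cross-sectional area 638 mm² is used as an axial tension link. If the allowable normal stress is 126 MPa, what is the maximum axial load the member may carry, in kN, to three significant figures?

80.4 kN

P_max = σ_allow · A = 126 · 638 = 80390 N = 80.39 kN.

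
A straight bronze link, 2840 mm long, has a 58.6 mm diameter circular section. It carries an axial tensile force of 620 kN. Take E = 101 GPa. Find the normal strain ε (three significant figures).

0.00228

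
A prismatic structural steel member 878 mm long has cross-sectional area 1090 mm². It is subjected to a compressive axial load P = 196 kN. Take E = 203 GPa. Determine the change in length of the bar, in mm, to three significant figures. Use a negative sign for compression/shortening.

δ_mech = NL/(AE) = -196000·878/(1090·203000) = -0.7777 mm.

-0.778 mm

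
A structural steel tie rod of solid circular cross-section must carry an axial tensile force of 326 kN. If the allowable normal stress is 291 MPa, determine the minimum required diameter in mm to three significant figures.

Required area A ≥ P/σ_allow = 326000/291 = 1120 mm².
For a solid circular section, d ≥ √(4A/π) = 37.77 mm.

37.8 mm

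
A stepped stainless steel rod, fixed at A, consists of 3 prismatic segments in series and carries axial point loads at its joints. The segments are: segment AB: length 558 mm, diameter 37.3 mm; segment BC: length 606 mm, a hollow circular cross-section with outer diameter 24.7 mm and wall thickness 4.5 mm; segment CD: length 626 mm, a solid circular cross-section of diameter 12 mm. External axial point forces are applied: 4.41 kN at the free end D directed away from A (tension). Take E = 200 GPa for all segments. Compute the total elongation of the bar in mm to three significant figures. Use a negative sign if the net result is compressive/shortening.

0.180 mm

Internal axial forces (sectioning from the free end, tension +): N_CD = 4.41 kN, N_BC = 4.41 kN, N_AB = 4.41 kN.
A_AB = 1093 mm².
A_BC = 285.6 mm².
A_CD = 113.1 mm².
δ_AB = 4410·558/(1093·200000) = 0.01126 mm
δ_BC = 4410·606/(285.6·200000) = 0.04679 mm
δ_CD = 4410·626/(113.1·200000) = 0.122 mm
δ = Σδ_i = 0.1801 mm.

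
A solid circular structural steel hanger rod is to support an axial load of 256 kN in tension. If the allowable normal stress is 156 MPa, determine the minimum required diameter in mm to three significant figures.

Required area A ≥ P/σ_allow = 256000/156 = 1641 mm².
For a solid circular section, d ≥ √(4A/π) = 45.71 mm.

45.7 mm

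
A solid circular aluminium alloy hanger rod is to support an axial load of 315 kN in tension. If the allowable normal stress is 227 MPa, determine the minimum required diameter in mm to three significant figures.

Required area A ≥ P/σ_allow = 315000/227 = 1388 mm².
For a solid circular section, d ≥ √(4A/π) = 42.03 mm.

42.0 mm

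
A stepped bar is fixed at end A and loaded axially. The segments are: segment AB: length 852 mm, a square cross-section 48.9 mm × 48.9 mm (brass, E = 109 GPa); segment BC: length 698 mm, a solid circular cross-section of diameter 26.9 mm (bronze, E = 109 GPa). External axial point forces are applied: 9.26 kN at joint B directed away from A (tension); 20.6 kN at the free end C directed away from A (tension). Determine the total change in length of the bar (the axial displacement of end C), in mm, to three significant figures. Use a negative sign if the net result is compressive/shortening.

Internal axial forces (sectioning from the free end, tension +): N_BC = 20.6 kN, N_AB = 29.86 kN.
A_AB = 2391 mm².
A_BC = 568.3 mm².
δ_AB = 29860·852/(2391·109000) = 0.09761 mm
δ_BC = 20600·698/(568.3·109000) = 0.2321 mm
δ = Σδ_i = 0.3297 mm.

0.330 mm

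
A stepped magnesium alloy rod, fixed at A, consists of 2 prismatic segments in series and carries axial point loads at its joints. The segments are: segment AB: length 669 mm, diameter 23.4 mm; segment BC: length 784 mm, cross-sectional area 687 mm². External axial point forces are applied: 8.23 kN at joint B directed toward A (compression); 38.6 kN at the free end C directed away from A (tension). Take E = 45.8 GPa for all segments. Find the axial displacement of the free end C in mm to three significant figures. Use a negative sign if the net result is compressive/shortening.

Internal axial forces (sectioning from the free end, tension +): N_BC = 38.6 kN, N_AB = 30.37 kN.
A_AB = 430.1 mm².
δ_AB = 30370·669/(430.1·45800) = 1.032 mm
δ_BC = 38600·784/(687·45800) = 0.9618 mm
δ = Σδ_i = 1.993 mm.

1.99 mm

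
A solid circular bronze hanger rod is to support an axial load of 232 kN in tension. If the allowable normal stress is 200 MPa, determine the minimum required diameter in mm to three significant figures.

Required area A ≥ P/σ_allow = 232000/200 = 1160 mm².
For a solid circular section, d ≥ √(4A/π) = 38.43 mm.

38.4 mm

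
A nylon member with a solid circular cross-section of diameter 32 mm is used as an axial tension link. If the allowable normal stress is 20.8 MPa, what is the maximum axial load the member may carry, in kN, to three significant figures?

16.7 kN

A = 804.2 mm².
P_max = σ_allow · A = 20.8 · 804.2 = 16730 N = 16.73 kN.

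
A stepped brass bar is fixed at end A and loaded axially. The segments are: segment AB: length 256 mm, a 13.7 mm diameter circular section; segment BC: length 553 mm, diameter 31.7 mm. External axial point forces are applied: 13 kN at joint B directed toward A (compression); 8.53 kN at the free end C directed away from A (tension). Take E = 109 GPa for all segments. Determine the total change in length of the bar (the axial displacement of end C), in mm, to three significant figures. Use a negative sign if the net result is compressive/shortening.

Internal axial forces (sectioning from the free end, tension +): N_BC = 8.53 kN, N_AB = -4.47 kN.
A_AB = 147.4 mm².
A_BC = 789.2 mm².
δ_AB = -4470·256/(147.4·109000) = -0.07122 mm
δ_BC = 8530·553/(789.2·109000) = 0.05483 mm
δ = Σδ_i = -0.01639 mm.

-0.0164 mm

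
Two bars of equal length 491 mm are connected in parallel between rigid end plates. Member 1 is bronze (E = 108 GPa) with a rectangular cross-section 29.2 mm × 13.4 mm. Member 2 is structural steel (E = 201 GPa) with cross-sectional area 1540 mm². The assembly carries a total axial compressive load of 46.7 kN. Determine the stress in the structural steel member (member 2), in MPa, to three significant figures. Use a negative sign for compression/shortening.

-26.7 MPa

A_1 = 391.3 mm².
Equal strain + equilibrium ⇒ each member carries load in proportion to AE: A₁E₁ = 42260000 N, A₂E₂ = 309500000 N, ΣAE = 351800000 N.
σ₂ = P·E₂/ΣAE = -46700·201000/351800000 = -26.68 MPa.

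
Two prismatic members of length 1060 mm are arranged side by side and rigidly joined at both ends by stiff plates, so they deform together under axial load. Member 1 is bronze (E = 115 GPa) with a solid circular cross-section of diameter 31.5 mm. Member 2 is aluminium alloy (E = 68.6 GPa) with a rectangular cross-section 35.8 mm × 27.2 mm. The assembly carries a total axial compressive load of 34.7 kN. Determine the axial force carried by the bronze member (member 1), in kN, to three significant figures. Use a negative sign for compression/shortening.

A_1 = 779.3 mm².
A_2 = 973.8 mm².
Equal strain + equilibrium ⇒ each member carries load in proportion to AE: A₁E₁ = 89620000 N, A₂E₂ = 66800000 N, ΣAE = 156400000 N.
F₁ = P·A₁E₁/ΣAE = -34700·89620000/156400000 = -19880 N.

-19.9 kN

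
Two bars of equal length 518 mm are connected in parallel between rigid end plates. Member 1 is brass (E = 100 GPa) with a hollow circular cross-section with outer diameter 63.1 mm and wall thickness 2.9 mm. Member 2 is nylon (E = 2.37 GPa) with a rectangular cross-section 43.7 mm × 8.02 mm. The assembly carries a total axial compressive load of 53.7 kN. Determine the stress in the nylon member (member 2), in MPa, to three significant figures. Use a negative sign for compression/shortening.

-2.29 MPa

A_1 = 548.5 mm².
A_2 = 350.5 mm².
Equal strain + equilibrium ⇒ each member carries load in proportion to AE: A₁E₁ = 54850000 N, A₂E₂ = 830600 N, ΣAE = 55680000 N.
σ₂ = P·E₂/ΣAE = -53700·2370/55680000 = -2.286 MPa.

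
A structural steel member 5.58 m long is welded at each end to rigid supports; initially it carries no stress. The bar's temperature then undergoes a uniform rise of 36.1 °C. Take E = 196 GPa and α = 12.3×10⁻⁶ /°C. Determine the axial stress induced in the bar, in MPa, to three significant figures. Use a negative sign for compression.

Free thermal expansion αLΔT = 12.3e-6 · 5580 · 36.1 = 2.478 mm.
The walls impose strain ε = −(2.478)/5580 = -4.4403e-04; σ = Eε = 196000 · -4.4403e-04 = -87.03 MPa.

-87.0 MPa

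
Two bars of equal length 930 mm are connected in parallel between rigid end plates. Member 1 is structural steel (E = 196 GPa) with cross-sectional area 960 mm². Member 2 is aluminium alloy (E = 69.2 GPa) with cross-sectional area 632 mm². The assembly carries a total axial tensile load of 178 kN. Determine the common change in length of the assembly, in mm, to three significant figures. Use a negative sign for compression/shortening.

Equal strain + equilibrium ⇒ each member carries load in proportion to AE: A₁E₁ = 188200000 N, A₂E₂ = 43730000 N, ΣAE = 231900000 N.
δ = PL/ΣAE = 178000·930/231900000 = 0.7139 mm.

0.714 mm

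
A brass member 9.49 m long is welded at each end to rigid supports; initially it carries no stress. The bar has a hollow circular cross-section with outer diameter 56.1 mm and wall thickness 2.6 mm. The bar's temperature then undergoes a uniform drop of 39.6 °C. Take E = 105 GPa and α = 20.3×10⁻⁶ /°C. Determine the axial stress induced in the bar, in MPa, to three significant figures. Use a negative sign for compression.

Free thermal expansion αLΔT = 20.3e-6 · 9490 · -39.6 = -7.629 mm.
The walls impose strain ε = −(-7.629)/9490 = 8.0388e-04; σ = Eε = 105000 · 8.0388e-04 = 84.41 MPa.

84.4 MPa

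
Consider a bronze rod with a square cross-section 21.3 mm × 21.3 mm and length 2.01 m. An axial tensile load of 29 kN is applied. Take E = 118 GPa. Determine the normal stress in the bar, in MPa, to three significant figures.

A = 453.7 mm².
σ = N/A = 29000/453.7 = 63.92 MPa.

63.9 MPa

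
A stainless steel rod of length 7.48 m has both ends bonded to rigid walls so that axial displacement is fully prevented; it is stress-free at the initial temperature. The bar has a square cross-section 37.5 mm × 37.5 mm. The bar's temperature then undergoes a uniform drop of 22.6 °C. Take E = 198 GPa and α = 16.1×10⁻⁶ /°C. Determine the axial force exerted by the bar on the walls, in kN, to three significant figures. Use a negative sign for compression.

Free thermal expansion αLΔT = 16.1e-6 · 7480 · -22.6 = -2.722 mm.
The walls impose strain ε = −(-2.722)/7480 = 3.6386e-04; σ = Eε = 198000 · 3.6386e-04 = 72.04 MPa.
Wall reaction R = σ·A = 72.04·1406 = 101300 N = 101.3 kN.

101 kN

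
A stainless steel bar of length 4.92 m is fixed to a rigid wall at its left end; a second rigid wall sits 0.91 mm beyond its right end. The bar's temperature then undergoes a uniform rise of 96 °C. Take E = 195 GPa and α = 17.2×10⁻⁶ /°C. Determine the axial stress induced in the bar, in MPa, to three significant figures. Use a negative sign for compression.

-286 MPa

Free thermal expansion αLΔT = 17.2e-6 · 4920 · 96 = 8.124 mm.
The walls engage after the gap closes; constrained expansion = 8.124 − 0.91 = 7.214 mm.
The walls impose strain ε = −(7.214)/4920 = -1.4662e-03; σ = Eε = 195000 · -1.4662e-03 = -285.9 MPa.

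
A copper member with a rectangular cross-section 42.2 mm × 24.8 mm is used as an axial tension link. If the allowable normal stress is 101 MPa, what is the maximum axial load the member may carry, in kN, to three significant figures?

A = 1047 mm².
P_max = σ_allow · A = 101 · 1047 = 105700 N = 105.7 kN.

106 kN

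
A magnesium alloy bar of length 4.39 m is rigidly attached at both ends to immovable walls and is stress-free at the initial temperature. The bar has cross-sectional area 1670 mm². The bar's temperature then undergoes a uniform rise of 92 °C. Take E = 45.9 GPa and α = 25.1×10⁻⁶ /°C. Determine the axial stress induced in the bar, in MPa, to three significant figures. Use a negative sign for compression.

-106 MPa

Free thermal expansion αLΔT = 25.1e-6 · 4390 · 92 = 10.14 mm.
The walls impose strain ε = −(10.14)/4390 = -2.3092e-03; σ = Eε = 45900 · -2.3092e-03 = -106 MPa.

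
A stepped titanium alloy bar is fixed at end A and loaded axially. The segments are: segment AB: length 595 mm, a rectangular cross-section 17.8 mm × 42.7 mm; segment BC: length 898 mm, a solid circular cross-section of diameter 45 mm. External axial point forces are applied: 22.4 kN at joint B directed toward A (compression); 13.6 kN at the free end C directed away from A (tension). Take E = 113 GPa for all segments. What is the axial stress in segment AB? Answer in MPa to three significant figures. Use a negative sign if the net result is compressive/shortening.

-11.6 MPa

Internal axial forces (sectioning from the free end, tension +): N_BC = 13.6 kN, N_AB = -8.8 kN.
A_AB = 760.1 mm².
σ_AB = N_AB/A_AB = -8800/760.1 = -11.58 MPa.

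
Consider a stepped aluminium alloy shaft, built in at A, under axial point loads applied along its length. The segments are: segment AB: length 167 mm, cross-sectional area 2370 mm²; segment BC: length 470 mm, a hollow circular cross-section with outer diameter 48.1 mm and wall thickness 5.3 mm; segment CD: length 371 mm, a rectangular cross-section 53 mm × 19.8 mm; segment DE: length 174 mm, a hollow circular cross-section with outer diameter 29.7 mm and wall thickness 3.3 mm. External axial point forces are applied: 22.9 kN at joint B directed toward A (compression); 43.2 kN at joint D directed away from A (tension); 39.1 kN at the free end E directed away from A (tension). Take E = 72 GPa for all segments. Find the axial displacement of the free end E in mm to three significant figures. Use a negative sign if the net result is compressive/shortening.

1.56 mm

Internal axial forces (sectioning from the free end, tension +): N_DE = 39.1 kN, N_CD = 82.3 kN, N_BC = 82.3 kN, N_AB = 59.4 kN.
A_BC = 712.6 mm².
A_CD = 1049 mm².
A_DE = 273.7 mm².
δ_AB = 59400·167/(2370·72000) = 0.05813 mm
δ_BC = 82300·470/(712.6·72000) = 0.7539 mm
δ_CD = 82300·371/(1049·72000) = 0.4041 mm
δ_DE = 39100·174/(273.7·72000) = 0.3452 mm
δ = Σδ_i = 1.561 mm.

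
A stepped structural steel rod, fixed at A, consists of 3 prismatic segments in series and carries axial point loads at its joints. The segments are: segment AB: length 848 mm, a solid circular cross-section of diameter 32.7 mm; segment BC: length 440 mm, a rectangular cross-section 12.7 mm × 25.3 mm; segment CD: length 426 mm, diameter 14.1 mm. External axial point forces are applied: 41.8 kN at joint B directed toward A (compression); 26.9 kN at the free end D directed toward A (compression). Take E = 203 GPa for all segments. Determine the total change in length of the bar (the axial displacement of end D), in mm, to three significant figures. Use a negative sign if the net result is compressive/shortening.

-0.885 mm

Internal axial forces (sectioning from the free end, tension +): N_CD = -26.9 kN, N_BC = -26.9 kN, N_AB = -68.7 kN.
A_AB = 839.8 mm².
A_BC = 321.3 mm².
A_CD = 156.1 mm².
δ_AB = -68700·848/(839.8·203000) = -0.3417 mm
δ_BC = -26900·440/(321.3·203000) = -0.1815 mm
δ_CD = -26900·426/(156.1·203000) = -0.3615 mm
δ = Σδ_i = -0.8847 mm.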